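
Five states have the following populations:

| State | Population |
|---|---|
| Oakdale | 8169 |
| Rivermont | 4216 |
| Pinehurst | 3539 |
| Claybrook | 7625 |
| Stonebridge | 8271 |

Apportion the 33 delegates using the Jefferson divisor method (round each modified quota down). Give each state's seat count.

Standard divisor 31820/33 ≈ 964.242; standard quotas: Oakdale 8.472, Rivermont 4.372, Pinehurst 3.670, Claybrook 7.908, Stonebridge 8.578.
Rounding down gives 8, 4, 3, 7, 8 = 30 seats, so the divisor must be adjusted.
With modified divisor 900: modified quotas Oakdale 9.077, Rivermont 4.684, Pinehurst 3.932, Claybrook 8.472, Stonebridge 9.190.
Rounding down: Oakdale 9, Rivermont 4, Pinehurst 3, Claybrook 8, Stonebridge 9 (total 33).

Oakdale: 9, Rivermont: 4, Pinehurst: 3, Claybrook: 8, Stonebridge: 9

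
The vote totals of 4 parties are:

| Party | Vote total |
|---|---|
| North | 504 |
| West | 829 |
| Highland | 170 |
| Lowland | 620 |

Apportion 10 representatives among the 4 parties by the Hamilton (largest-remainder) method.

North 2, West 4, Highland 1, Lowland 3

Total 2123; standard divisor 2123/10 ≈ 212.3.
Standard quotas: North 2.374, West 3.905, Highland 0.801, Lowland 2.920.
Lower quotas: North 2, West 3, Highland 0, Lowland 2 (sum 7, leaving 3 seats).
Remainders in descending order: Lowland 0.920, West 0.905, Highland 0.801, North 0.374.
The surplus seats go to Lowland, West, Highland.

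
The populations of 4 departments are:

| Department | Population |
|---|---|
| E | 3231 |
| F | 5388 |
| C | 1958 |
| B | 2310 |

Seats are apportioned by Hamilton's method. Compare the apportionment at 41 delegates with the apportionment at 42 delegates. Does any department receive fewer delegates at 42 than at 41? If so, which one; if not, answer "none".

At 41 seats: E 10, F 17, C 6, B 8.
At 42 seats: E 11, F 18, C 6, B 7.
B drops from 8 to 7.

B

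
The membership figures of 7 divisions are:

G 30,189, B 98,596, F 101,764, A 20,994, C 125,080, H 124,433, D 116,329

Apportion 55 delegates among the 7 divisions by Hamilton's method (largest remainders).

G 3, B 9, F 9, A 2, C 11, H 11, D 10

Standard divisor: 617385 ÷ 55 ≈ 11225.182.
Standard quotas: G 2.6894, B 8.7835, F 9.0657, A 1.8703, C 11.1428, H 11.0852, D 10.3632.
Lower quotas: G 2, B 8, F 9, A 1, C 11, H 11, D 10 (sum 52, leaving 3 seats).
Remainders in descending order: A 0.8703, B 0.7835, G 0.6894, D 0.3632, C 0.1428, H 0.0852, F 0.0657.
Largest remainders: A, B, G receive the extra seats.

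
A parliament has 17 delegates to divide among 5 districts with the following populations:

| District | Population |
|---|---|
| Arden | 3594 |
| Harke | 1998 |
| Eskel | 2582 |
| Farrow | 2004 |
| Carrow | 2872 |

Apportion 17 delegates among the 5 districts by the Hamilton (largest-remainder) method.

Arden=5; Harke=2; Eskel=3; Farrow=3; Carrow=4

The standard divisor is 13050/17 ≈ 767.647.
Standard quotas: Arden 4.682, Harke 2.603, Eskel 3.364, Farrow 2.611, Carrow 3.741.
Lower quotas: Arden 4, Harke 2, Eskel 3, Farrow 2, Carrow 3 (sum 14, leaving 3 seats).
Remainders in descending order: Carrow 0.741, Arden 0.682, Farrow 0.611, Harke 0.603, Eskel 0.364.
The surplus seats go to Carrow, Arden, Farrow.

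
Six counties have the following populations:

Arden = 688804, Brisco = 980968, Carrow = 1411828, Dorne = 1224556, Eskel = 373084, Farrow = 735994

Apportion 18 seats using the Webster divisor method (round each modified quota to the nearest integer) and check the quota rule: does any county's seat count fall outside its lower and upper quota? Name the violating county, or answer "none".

Standard quotas: Arden 2.290, Brisco 3.261, Carrow 4.693, Dorne 4.070, Eskel 1.240, Farrow 2.446.
Webster allocation: Arden 2, Brisco 3, Carrow 5, Dorne 4, Eskel 1, Farrow 3.
Every allocation lies between the lower and upper quota.

none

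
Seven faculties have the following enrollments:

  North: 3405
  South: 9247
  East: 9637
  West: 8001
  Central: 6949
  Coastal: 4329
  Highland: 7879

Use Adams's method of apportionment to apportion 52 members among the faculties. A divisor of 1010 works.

With modified divisor 1010: modified quotas North 3.371, South 9.155, East 9.542, West 7.922, Central 6.880, Coastal 4.286, Highland 7.801.
Rounding up: North 4, South 10, East 10, West 8, Central 7, Coastal 5, Highland 8 (total 52).

North: 4, South: 10, East: 10, West: 8, Central: 7, Coastal: 5, Highland: 8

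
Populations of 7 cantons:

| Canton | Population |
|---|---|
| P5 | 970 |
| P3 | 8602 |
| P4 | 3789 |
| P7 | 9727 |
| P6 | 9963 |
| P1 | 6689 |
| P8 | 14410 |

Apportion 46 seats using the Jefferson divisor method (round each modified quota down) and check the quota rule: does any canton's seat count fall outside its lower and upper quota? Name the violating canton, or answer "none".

Standard quotas: P5 0.824, P3 7.307, P4 3.219, P7 8.263, P6 8.463, P1 5.682, P8 12.241.
Jefferson allocation: P5 0, P3 7, P4 3, P7 8, P6 9, P1 6, P8 13.
Every allocation lies between the lower and upper quota.

none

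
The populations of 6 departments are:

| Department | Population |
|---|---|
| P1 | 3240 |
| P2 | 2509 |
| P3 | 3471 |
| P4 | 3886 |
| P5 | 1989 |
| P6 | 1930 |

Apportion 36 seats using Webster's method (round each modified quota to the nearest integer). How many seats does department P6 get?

Standard divisor 17025/36 ≈ 472.917; standard quotas: P1 6.851, P2 5.305, P3 7.340, P4 8.217, P5 4.206, P6 4.081.
Rounding to the nearest integer gives 7, 5, 7, 8, 4, 4 = 35 seats, so the divisor must be adjusted.
With modified divisor 460: modified quotas P1 7.043, P2 5.454, P3 7.546, P4 8.448, P5 4.324, P6 4.196.
Rounding to the nearest integer: P1 7, P2 5, P3 8, P4 8, P5 4, P6 4 (total 36).
P6 receives 4.

4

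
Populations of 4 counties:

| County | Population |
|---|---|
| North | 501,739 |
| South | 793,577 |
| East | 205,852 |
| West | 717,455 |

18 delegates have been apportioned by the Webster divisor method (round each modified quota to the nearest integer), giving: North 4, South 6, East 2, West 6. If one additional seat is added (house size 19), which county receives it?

Priority for the next seat is population ÷ (current seats + 0.5).
Priorities: North 111497.556, South 122088.769, East 82340.800, West 110377.692.
Highest priority: South.

South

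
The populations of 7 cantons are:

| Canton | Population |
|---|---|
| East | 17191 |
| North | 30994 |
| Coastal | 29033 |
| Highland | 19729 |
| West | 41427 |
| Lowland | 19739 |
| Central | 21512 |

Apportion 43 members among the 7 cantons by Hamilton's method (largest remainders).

East: 4, North: 7, Coastal: 7, Highland: 5, West: 10, Lowland: 5, Central: 5

The standard divisor is 179625/43 ≈ 4177.326.
Standard quotas: East 4.1153, North 7.4196, Coastal 6.9501, Highland 4.7229, West 9.9171, Lowland 4.7253, Central 5.1497.
Lower quotas: East 4, North 7, Coastal 6, Highland 4, West 9, Lowland 4, Central 5 (sum 39, leaving 4 seats).
Remainders in descending order: Coastal 0.9501, West 0.9171, Lowland 0.7253, Highland 0.7229, North 0.4196, Central 0.1497, East 0.1153.
Largest remainders: Coastal, West, Lowland, Highland receive the extra seats.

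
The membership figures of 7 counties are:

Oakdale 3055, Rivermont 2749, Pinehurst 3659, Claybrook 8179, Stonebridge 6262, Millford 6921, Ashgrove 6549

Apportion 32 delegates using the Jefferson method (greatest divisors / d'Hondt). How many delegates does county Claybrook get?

7

Standard divisor 37374/32 ≈ 1167.938; standard quotas: Oakdale 2.616, Rivermont 2.354, Pinehurst 3.133, Claybrook 7.003, Stonebridge 5.362, Millford 5.926, Ashgrove 5.607.
Rounding down gives 2, 2, 3, 7, 5, 5, 5 = 29 seats, so the divisor must be adjusted.
With modified divisor 1030: modified quotas Oakdale 2.966, Rivermont 2.669, Pinehurst 3.552, Claybrook 7.941, Stonebridge 6.080, Millford 6.719, Ashgrove 6.358.
Rounding down: Oakdale 2, Rivermont 2, Pinehurst 3, Claybrook 7, Stonebridge 6, Millford 6, Ashgrove 6 (total 32).
Claybrook receives 7.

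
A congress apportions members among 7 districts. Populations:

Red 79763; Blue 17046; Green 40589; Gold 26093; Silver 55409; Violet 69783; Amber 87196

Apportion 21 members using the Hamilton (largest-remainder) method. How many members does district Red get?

4

The standard divisor is 375879/21 = 17899.
Standard quotas: Red 4.4563, Blue 0.9523, Green 2.2677, Gold 1.4578, Silver 3.0956, Violet 3.8987, Amber 4.8716.
Lower quotas: Red 4, Blue 0, Green 2, Gold 1, Silver 3, Violet 3, Amber 4 (sum 17, leaving 4 seats).
Remainders in descending order: Blue 0.9523, Violet 0.8987, Amber 0.8716, Gold 0.4578, Red 0.4563, Green 0.2677, Silver 0.0956.
Largest remainders: Blue, Violet, Amber, Gold receive the extra seats.
Red receives 4.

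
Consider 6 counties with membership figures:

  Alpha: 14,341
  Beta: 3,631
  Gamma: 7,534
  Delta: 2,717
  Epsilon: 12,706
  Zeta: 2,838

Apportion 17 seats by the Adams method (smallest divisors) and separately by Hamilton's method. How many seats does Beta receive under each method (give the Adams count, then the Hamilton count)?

Adams: Alpha 5, Beta 2, Gamma 3, Delta 1, Epsilon 5, Zeta 1.
Hamilton: Alpha 6, Beta 1, Gamma 3, Delta 1, Epsilon 5, Zeta 1.
Beta gets 2 under Adams and 1 under Hamilton.

2 and 1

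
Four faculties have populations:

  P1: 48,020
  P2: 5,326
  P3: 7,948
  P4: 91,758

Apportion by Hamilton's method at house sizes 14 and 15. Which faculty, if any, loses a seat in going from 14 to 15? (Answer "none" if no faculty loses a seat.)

P2

At 14 seats: P1 4, P2 1, P3 1, P4 8.
At 15 seats: P1 5, P2 0, P3 1, P4 9.
P2 drops from 1 to 0.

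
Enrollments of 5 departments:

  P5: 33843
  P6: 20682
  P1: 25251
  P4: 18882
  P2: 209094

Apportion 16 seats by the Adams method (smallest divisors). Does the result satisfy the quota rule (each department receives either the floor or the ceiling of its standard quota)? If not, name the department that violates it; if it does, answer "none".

Standard quotas: P5 1.759, P6 1.075, P1 1.313, P4 0.982, P2 10.871.
Adams allocation: P5 2, P6 1, P1 2, P4 1, P2 10.
Every allocation lies between the lower and upper quota.

none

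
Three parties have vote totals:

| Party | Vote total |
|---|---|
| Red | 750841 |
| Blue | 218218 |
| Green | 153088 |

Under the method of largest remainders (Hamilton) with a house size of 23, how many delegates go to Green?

The standard divisor is 1122147/23 = 48789.
Standard quotas: Red 15.3896, Blue 4.4727, Green 3.1378.
Lower quotas: Red 15, Blue 4, Green 3 (sum 22, leaving 1 seat).
Remainders in descending order: Blue 0.4727, Red 0.3896, Green 0.1378.
The surplus seat goes to Blue.
Green receives 3.

3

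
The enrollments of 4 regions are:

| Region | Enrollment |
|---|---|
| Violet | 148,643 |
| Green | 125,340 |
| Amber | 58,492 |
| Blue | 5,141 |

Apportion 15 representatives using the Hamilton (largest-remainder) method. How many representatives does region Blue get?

The standard divisor is 337616/15 ≈ 22507.733.
Standard quotas: Violet 6.6041, Green 5.5688, Amber 2.5988, Blue 0.2284.
Lower quotas: Violet 6, Green 5, Amber 2, Blue 0 (sum 13, leaving 2 seats).
Remainders in descending order: Violet 0.6041, Amber 0.5988, Green 0.5688, Blue 0.2284.
Largest remainders: Violet, Amber receive the extra seats.
Blue receives 0.

0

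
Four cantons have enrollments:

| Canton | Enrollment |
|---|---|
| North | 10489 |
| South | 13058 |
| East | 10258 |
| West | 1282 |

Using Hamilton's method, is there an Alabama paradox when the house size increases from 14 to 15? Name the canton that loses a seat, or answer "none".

At 14 seats: North 4, South 5, East 4, West 1.
At 15 seats: North 4, South 6, East 4, West 1.
No canton's allocation decreased.

none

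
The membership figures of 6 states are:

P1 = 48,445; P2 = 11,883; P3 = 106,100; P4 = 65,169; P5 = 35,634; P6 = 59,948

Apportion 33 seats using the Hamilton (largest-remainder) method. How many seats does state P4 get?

6

The standard divisor is 327179/33 ≈ 9914.515.
Standard quotas: P1 4.8863, P2 1.1985, P3 10.7015, P4 6.5731, P5 3.5941, P6 6.0465.
Lower quotas: P1 4, P2 1, P3 10, P4 6, P5 3, P6 6 (sum 30, leaving 3 seats).
Remainders in descending order: P1 0.8863, P3 0.7015, P5 0.5941, P4 0.5731, P2 0.1985, P6 0.0465.
Largest remainders: P1, P3, P5 receive the extra seats.
P4 receives 6.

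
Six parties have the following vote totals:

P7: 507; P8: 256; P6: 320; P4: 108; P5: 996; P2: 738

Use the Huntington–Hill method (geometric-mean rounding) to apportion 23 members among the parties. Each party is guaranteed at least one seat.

With divisor 132: modified quotas P7 3.841, P8 1.939, P6 2.424, P4 0.818, P5 7.545, P2 5.591.
Geometric-mean thresholds: P7 √(3·4)=3.464, P8 √(1·2)=1.414, P6 √(2·3)=2.449, P4 (min 1), P5 √(7·8)=7.483, P2 √(5·6)=5.477.
Each quota rounded against its threshold gives P7 4, P8 2, P6 2, P4 1, P5 8, P2 6 (total 23).

P7=4, P8=2, P6=2, P4=1, P5=8, P2=6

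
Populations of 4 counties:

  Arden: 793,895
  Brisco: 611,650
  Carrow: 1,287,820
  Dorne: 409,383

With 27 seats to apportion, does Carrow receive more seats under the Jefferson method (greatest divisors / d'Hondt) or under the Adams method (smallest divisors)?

Jefferson: Arden 7, Brisco 5, Carrow 12, Dorne 3.
Adams: Arden 7, Brisco 5, Carrow 11, Dorne 4.
Carrow gets 12 under Jefferson and 11 under Adams.

Jefferson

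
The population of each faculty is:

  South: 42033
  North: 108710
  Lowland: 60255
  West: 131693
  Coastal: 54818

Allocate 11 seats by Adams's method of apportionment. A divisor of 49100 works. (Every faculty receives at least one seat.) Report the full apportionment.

With modified divisor 49100: modified quotas South 0.856, North 2.214, Lowland 1.227, West 2.682, Coastal 1.116.
Rounding up: South 1, North 3, Lowland 2, West 3, Coastal 2 (total 11).

South: 1, North: 3, Lowland: 2, West: 3, Coastal: 2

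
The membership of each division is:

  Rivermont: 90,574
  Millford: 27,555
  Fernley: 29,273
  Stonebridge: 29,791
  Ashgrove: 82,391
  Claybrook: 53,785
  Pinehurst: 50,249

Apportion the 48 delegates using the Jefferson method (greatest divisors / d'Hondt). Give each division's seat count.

Rivermont=12, Millford=3, Fernley=4, Stonebridge=4, Ashgrove=11, Claybrook=7, Pinehurst=7

Standard divisor 363618/48 ≈ 7575.375; standard quotas: Rivermont 11.956, Millford 3.637, Fernley 3.864, Stonebridge 3.933, Ashgrove 10.876, Claybrook 7.100, Pinehurst 6.633.
Rounding down gives 11, 3, 3, 3, 10, 7, 6 = 43 seats, so the divisor must be adjusted.
With modified divisor 7100: modified quotas Rivermont 12.757, Millford 3.881, Fernley 4.123, Stonebridge 4.196, Ashgrove 11.604, Claybrook 7.575, Pinehurst 7.077.
Rounding down: Rivermont 12, Millford 3, Fernley 4, Stonebridge 4, Ashgrove 11, Claybrook 7, Pinehurst 7 (total 48).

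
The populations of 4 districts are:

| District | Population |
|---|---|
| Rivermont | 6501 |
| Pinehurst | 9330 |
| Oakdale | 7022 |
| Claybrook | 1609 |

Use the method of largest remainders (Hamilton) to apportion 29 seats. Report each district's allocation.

Standard divisor: 24462 ÷ 29 ≈ 843.517.
Standard quotas: Rivermont 7.7070, Pinehurst 11.0608, Oakdale 8.3247, Claybrook 1.9075.
Lower quotas: Rivermont 7, Pinehurst 11, Oakdale 8, Claybrook 1 (sum 27, leaving 2 seats).
Remainders in descending order: Claybrook 0.9075, Rivermont 0.7070, Oakdale 0.3247, Pinehurst 0.0608.
Largest remainders: Claybrook, Rivermont receive the extra seats.

Rivermont: 8, Pinehurst: 11, Oakdale: 8, Claybrook: 2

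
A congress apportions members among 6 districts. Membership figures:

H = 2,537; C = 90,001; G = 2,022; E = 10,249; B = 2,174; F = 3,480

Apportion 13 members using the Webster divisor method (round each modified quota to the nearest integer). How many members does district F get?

Standard divisor 110463/13 ≈ 8497.154; standard quotas: H 0.299, C 10.592, G 0.238, E 1.206, B 0.256, F 0.410.
Rounding to the nearest integer gives 0, 11, 0, 1, 0, 0 = 12 seats, so the divisor must be adjusted.
With modified divisor 7500: modified quotas H 0.338, C 12.000, G 0.270, E 1.367, B 0.290, F 0.464.
Rounding to the nearest integer: H 0, C 12, G 0, E 1, B 0, F 0 (total 13).
F receives 0.

0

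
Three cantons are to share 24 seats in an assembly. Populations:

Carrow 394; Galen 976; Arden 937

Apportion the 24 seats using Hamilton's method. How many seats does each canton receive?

Carrow: 4, Galen: 10, Arden: 10

Standard divisor: 2307 ÷ 24 ≈ 96.125.
Standard quotas: Carrow 4.099, Galen 10.153, Arden 9.748.
Lower quotas: Carrow 4, Galen 10, Arden 9 (sum 23, leaving 1 seat).
Remainders in descending order: Arden 0.748, Galen 0.153, Carrow 0.099.
The surplus seat goes to Arden.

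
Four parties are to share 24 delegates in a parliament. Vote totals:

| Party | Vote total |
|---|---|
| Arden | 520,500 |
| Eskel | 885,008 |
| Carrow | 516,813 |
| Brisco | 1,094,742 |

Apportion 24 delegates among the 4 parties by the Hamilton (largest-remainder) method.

Arden 4, Eskel 7, Carrow 4, Brisco 9

Total 3017063; standard divisor 3017063/24 ≈ 125710.958.
Standard quotas: Arden 4.1405, Eskel 7.0400, Carrow 4.1111, Brisco 8.7084.
Lower quotas: Arden 4, Eskel 7, Carrow 4, Brisco 8 (sum 23, leaving 1 seat).
Remainders in descending order: Brisco 0.7084, Arden 0.1405, Carrow 0.1111, Eskel 0.0400.
Largest remainder: Brisco receives the extra seat.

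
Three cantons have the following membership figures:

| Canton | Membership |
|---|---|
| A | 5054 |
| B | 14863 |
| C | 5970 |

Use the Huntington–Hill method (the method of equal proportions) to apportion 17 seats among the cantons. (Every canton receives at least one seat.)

With divisor 1513: modified quotas A 3.340, B 9.824, C 3.946.
Geometric-mean thresholds: A √(3·4)=3.464, B √(9·10)=9.487, C √(3·4)=3.464.
Each quota rounded against its threshold gives A 3, B 10, C 4 (total 17).

A: 3, B: 10, C: 4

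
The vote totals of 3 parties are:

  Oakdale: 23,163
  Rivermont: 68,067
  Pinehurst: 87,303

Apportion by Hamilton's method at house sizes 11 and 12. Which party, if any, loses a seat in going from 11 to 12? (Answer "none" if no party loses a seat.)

Oakdale

At 11 seats: Oakdale 2, Rivermont 4, Pinehurst 5.
At 12 seats: Oakdale 1, Rivermont 5, Pinehurst 6.
Oakdale drops from 2 to 1.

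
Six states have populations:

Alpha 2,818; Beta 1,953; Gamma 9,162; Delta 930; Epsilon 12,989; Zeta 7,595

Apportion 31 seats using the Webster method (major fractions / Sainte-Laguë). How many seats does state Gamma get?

8

Standard divisor 35447/31 ≈ 1143.452; standard quotas: Alpha 2.464, Beta 1.708, Gamma 8.013, Delta 0.813, Epsilon 11.359, Zeta 6.642.
Rounding to the nearest integer gives Alpha 2, Beta 2, Gamma 8, Delta 1, Epsilon 11, Zeta 7 — total 31, matching the house size, so no adjustment is needed.
Gamma receives 8.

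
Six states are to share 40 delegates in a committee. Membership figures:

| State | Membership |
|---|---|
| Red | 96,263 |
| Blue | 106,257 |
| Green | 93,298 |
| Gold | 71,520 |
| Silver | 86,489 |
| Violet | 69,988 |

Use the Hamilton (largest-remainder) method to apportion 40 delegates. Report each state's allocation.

Red 7, Blue 8, Green 7, Gold 6, Silver 7, Violet 5

Total 523815; standard divisor 523815/40 ≈ 13095.375.
Standard quotas: Red 7.3509, Blue 8.1141, Green 7.1245, Gold 5.4615, Silver 6.6045, Violet 5.3445.
Lower quotas: Red 7, Blue 8, Green 7, Gold 5, Silver 6, Violet 5 (sum 38, leaving 2 seats).
Remainders in descending order: Silver 0.6045, Gold 0.4615, Red 0.3509, Violet 0.3445, Green 0.1245, Blue 0.1141.
Largest remainders: Silver, Gold receive the extra seats.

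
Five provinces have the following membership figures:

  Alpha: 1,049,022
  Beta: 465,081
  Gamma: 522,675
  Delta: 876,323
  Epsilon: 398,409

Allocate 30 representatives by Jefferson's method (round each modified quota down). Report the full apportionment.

Standard divisor 3311510/30 ≈ 110383.667; standard quotas: Alpha 9.503, Beta 4.213, Gamma 4.735, Delta 7.939, Epsilon 3.609.
Rounding down gives 9, 4, 4, 7, 3 = 27 seats, so the divisor must be adjusted.
With modified divisor 102100: modified quotas Alpha 10.274, Beta 4.555, Gamma 5.119, Delta 8.583, Epsilon 3.902.
Rounding down: Alpha 10, Beta 4, Gamma 5, Delta 8, Epsilon 3 (total 30).

Alpha 10, Beta 4, Gamma 5, Delta 8, Epsilon 3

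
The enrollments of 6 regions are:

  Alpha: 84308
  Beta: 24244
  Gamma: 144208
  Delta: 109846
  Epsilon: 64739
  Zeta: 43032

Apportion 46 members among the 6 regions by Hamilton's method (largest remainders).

Standard divisor: 470377 ÷ 46 ≈ 10225.587.
Standard quotas: Alpha 8.2448, Beta 2.3709, Gamma 14.1027, Delta 10.7423, Epsilon 6.3311, Zeta 4.2083.
Lower quotas: Alpha 8, Beta 2, Gamma 14, Delta 10, Epsilon 6, Zeta 4 (sum 44, leaving 2 seats).
Remainders in descending order: Delta 0.7423, Beta 0.3709, Epsilon 0.3311, Alpha 0.2448, Zeta 0.2083, Gamma 0.1027.
The surplus seats go to Delta, Beta.

Alpha: 8, Beta: 3, Gamma: 14, Delta: 11, Epsilon: 6, Zeta: 4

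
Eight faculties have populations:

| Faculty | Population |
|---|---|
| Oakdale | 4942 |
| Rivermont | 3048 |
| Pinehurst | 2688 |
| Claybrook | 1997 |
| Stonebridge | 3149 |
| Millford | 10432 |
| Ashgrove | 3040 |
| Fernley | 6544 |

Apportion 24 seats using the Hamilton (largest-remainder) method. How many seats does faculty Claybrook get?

Standard divisor: 35840 ÷ 24 ≈ 1493.333.
Standard quotas: Oakdale 3.3094, Rivermont 2.0411, Pinehurst 1.8000, Claybrook 1.3373, Stonebridge 2.1087, Millford 6.9857, Ashgrove 2.0357, Fernley 4.3821.
Lower quotas: Oakdale 3, Rivermont 2, Pinehurst 1, Claybrook 1, Stonebridge 2, Millford 6, Ashgrove 2, Fernley 4 (sum 21, leaving 3 seats).
Remainders in descending order: Millford 0.9857, Pinehurst 0.8000, Fernley 0.3821, Claybrook 0.3373, Oakdale 0.3094, Stonebridge 0.1087, Rivermont 0.0411, Ashgrove 0.0357.
The surplus seats go to Millford, Pinehurst, Fernley.
Claybrook receives 1.

1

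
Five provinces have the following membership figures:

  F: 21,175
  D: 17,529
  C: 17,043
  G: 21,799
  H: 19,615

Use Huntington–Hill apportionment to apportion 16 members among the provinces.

F=3, D=3, C=3, G=4, H=3

With divisor 6203: modified quotas F 3.414, D 2.826, C 2.748, G 3.514, H 3.162.
Geometric-mean thresholds: F √(3·4)=3.464, D √(2·3)=2.449, C √(2·3)=2.449, G √(3·4)=3.464, H √(3·4)=3.464.
Each quota rounded against its threshold gives F 3, D 3, C 3, G 4, H 3 (total 16).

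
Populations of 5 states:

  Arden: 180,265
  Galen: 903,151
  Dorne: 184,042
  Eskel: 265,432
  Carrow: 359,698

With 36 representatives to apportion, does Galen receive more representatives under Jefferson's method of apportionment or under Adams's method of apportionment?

Jefferson: Arden 3, Galen 18, Dorne 3, Eskel 5, Carrow 7.
Adams: Arden 4, Galen 16, Dorne 4, Eskel 5, Carrow 7.
Galen gets 18 under Jefferson and 16 under Adams.

Jefferson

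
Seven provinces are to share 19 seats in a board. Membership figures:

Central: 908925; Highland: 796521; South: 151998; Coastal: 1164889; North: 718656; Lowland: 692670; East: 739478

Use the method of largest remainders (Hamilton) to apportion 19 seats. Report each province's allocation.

The standard divisor is 5173137/19 ≈ 272270.368.
Standard quotas: Central 3.3383, Highland 2.9255, South 0.5583, Coastal 4.2784, North 2.6395, Lowland 2.5441, East 2.7160.
Lower quotas: Central 3, Highland 2, South 0, Coastal 4, North 2, Lowland 2, East 2 (sum 15, leaving 4 seats).
Remainders in descending order: Highland 0.9255, East 0.7160, North 0.6395, South 0.5583, Lowland 0.5441, Central 0.3383, Coastal 0.2784.
Largest remainders: Highland, East, North, South receive the extra seats.

Central=3, Highland=3, South=1, Coastal=4, North=3, Lowland=2, East=3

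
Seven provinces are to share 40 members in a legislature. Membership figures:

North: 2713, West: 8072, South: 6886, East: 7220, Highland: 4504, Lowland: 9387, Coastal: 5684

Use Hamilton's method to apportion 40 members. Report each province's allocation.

North: 2, West: 7, South: 6, East: 7, Highland: 4, Lowland: 9, Coastal: 5

The standard divisor is 44466/40 ≈ 1111.65.
Standard quotas: North 2.4405, West 7.2613, South 6.1944, East 6.4948, Highland 4.0516, Lowland 8.4442, Coastal 5.1131.
Lower quotas: North 2, West 7, South 6, East 6, Highland 4, Lowland 8, Coastal 5 (sum 38, leaving 2 seats).
Remainders in descending order: East 0.4948, Lowland 0.4442, North 0.4405, West 0.2613, South 0.1944, Coastal 0.1131, Highland 0.0516.
The surplus seats go to East, Lowland.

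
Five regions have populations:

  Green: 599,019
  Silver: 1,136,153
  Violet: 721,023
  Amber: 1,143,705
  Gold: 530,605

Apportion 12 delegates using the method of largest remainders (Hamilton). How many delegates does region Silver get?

Total 4130505; standard divisor 4130505/12 ≈ 344208.75.
Standard quotas: Green 1.7403, Silver 3.3008, Violet 2.0947, Amber 3.3227, Gold 1.5415.
Lower quotas: Green 1, Silver 3, Violet 2, Amber 3, Gold 1 (sum 10, leaving 2 seats).
Remainders in descending order: Green 0.7403, Gold 0.5415, Amber 0.3227, Silver 0.3008, Violet 0.0947.
The surplus seats go to Green, Gold.
Silver receives 3.

3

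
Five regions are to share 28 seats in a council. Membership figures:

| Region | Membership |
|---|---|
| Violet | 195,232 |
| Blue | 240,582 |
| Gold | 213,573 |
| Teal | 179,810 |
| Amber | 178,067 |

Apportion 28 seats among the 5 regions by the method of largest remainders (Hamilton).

Violet 5; Blue 7; Gold 6; Teal 5; Amber 5

The standard divisor is 1007264/28 ≈ 35973.714.
Standard quotas: Violet 5.4271, Blue 6.6877, Gold 5.9369, Teal 4.9984, Amber 4.9499.
Lower quotas: Violet 5, Blue 6, Gold 5, Teal 4, Amber 4 (sum 24, leaving 4 seats).
Remainders in descending order: Teal 0.9984, Amber 0.9499, Gold 0.9369, Blue 0.6877, Violet 0.4271.
Largest remainders: Teal, Amber, Gold, Blue receive the extra seats.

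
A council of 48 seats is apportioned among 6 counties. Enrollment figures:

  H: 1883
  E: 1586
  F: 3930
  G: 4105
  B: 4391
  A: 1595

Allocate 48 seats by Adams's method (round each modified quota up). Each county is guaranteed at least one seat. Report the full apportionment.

Standard divisor 17490/48 ≈ 364.375; standard quotas: H 5.168, E 4.353, F 10.786, G 11.266, B 12.051, A 4.377.
Rounding up gives 6, 5, 11, 12, 13, 5 = 52 seats, so the divisor must be adjusted.
With modified divisor 394.05: modified quotas H 4.779, E 4.025, F 9.973, G 10.417, B 11.143, A 4.048.
Rounding up: H 5, E 5, F 10, G 11, B 12, A 5 (total 48).

H 5, E 5, F 10, G 11, B 12, A 5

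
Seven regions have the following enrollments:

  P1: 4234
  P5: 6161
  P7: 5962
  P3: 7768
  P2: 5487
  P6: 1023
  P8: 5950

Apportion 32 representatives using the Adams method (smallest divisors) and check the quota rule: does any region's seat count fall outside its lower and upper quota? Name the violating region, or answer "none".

Standard quotas: P1 3.703, P5 5.389, P7 5.215, P3 6.794, P2 4.799, P6 0.895, P8 5.204.
Adams allocation: P1 4, P5 5, P7 5, P3 7, P2 5, P6 1, P8 5.
Every allocation lies between the lower and upper quota.

none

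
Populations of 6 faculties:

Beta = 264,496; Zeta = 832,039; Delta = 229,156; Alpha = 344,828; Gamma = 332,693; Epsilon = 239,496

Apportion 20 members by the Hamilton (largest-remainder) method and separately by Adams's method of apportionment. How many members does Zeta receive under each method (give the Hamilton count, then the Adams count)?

8 and 7

Hamilton: Beta 2, Zeta 8, Delta 2, Alpha 3, Gamma 3, Epsilon 2.
Adams: Beta 3, Zeta 7, Delta 2, Alpha 3, Gamma 3, Epsilon 2.
Zeta gets 8 under Hamilton and 7 under Adams.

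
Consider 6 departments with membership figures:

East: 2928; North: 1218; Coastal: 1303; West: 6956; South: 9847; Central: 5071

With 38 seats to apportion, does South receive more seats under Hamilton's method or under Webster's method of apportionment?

Hamilton

Hamilton: East 4, North 2, Coastal 2, West 9, South 14, Central 7.
Webster: East 4, North 2, Coastal 2, West 10, South 13, Central 7.
South gets 14 under Hamilton and 13 under Webster.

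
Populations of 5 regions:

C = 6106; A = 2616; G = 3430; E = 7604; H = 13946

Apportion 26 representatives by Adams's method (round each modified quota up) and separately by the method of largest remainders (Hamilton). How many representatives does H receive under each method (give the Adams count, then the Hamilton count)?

Adams: C 5, A 2, G 3, E 6, H 10.
Hamilton: C 5, A 2, G 2, E 6, H 11.
H gets 10 under Adams and 11 under Hamilton.

10 and 11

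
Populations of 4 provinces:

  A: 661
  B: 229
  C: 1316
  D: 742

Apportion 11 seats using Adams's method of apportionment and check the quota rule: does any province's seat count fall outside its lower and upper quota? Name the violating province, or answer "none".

Standard quotas: A 2.466, B 0.854, C 4.910, D 2.769.
Adams allocation: A 3, B 1, C 4, D 3.
Every allocation lies between the lower and upper quota.

none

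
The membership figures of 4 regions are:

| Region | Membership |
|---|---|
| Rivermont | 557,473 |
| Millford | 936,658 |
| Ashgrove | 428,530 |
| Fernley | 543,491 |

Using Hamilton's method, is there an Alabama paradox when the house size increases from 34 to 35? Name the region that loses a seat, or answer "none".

none

At 34 seats: Rivermont 8, Millford 13, Ashgrove 6, Fernley 7.
At 35 seats: Rivermont 8, Millford 13, Ashgrove 6, Fernley 8.
No region's allocation decreased.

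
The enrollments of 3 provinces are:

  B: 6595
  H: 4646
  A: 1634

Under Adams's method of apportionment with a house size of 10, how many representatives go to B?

Standard divisor 12875/10 ≈ 1287.5; standard quotas: B 5.122, H 3.609, A 1.269.
Rounding up gives 6, 4, 2 = 12 seats, so the divisor must be adjusted.
With modified divisor 1600: modified quotas B 4.122, H 2.904, A 1.021.
Rounding up: B 5, H 3, A 2 (total 10).
B receives 5.

5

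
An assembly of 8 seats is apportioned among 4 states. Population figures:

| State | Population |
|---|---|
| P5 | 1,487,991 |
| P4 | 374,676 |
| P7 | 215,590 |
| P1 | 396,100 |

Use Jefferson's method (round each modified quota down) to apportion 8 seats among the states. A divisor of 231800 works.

P5: 6, P4: 1, P7: 0, P1: 1

With modified divisor 231800: modified quotas P5 6.419, P4 1.616, P7 0.930, P1 1.709.
Rounding down: P5 6, P4 1, P7 0, P1 1 (total 8).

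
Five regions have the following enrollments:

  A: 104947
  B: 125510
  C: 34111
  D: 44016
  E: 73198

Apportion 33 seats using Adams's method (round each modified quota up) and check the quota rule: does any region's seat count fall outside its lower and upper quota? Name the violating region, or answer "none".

none

Standard quotas: A 9.071, B 10.849, C 2.948, D 3.805, E 6.327.
Adams allocation: A 9, B 11, C 3, D 4, E 6.
Every allocation lies between the lower and upper quota.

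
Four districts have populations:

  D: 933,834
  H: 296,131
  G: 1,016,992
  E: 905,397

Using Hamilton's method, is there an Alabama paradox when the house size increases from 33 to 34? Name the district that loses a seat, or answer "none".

At 33 seats: D 10, H 3, G 11, E 9.
At 34 seats: D 10, H 3, G 11, E 10.
No district's allocation decreased.

none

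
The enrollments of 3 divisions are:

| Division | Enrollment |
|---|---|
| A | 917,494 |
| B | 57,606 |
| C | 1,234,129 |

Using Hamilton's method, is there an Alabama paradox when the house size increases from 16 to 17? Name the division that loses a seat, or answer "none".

none

At 16 seats: A 7, B 0, C 9.
At 17 seats: A 7, B 0, C 10.
No division's allocation decreased.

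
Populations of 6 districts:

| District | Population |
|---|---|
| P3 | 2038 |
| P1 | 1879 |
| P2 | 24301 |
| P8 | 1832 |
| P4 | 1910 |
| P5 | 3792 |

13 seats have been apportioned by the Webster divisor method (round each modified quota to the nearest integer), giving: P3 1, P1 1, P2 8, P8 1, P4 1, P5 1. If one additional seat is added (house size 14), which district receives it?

Priority for the next seat is population ÷ (current seats + 0.5).
Priorities: P3 1358.667, P1 1252.667, P2 2858.941, P8 1221.333, P4 1273.333, P5 2528.000.
Highest priority: P2.

P2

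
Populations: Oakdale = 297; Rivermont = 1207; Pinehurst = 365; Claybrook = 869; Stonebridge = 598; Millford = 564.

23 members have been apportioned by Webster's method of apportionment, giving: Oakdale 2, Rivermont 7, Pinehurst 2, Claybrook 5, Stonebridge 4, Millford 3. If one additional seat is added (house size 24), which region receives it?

Priority for the next seat is population ÷ (current seats + 0.5).
Priorities: Oakdale 118.800, Rivermont 160.933, Pinehurst 146.000, Claybrook 158.000, Stonebridge 132.889, Millford 161.143.
Highest priority: Millford.

Millford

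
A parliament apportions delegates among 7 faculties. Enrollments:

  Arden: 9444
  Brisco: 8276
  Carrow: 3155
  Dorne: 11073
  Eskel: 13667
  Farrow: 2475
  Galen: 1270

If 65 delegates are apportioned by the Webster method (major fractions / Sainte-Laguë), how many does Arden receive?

Standard divisor 49360/65 ≈ 759.385; standard quotas: Arden 12.436, Brisco 10.898, Carrow 4.155, Dorne 14.582, Eskel 17.997, Farrow 3.259, Galen 1.672.
Rounding to the nearest integer gives Arden 12, Brisco 11, Carrow 4, Dorne 15, Eskel 18, Farrow 3, Galen 2 — total 65, matching the house size, so no adjustment is needed.
Arden receives 12.

12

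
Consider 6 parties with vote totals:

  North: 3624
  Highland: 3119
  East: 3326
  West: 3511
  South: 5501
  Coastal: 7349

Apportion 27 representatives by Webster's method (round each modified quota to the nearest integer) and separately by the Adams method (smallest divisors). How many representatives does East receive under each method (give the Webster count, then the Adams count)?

3 and 4

Webster: North 4, Highland 3, East 3, West 4, South 6, Coastal 7.
Adams: North 4, Highland 3, East 4, West 4, South 5, Coastal 7.
East gets 3 under Webster and 4 under Adams.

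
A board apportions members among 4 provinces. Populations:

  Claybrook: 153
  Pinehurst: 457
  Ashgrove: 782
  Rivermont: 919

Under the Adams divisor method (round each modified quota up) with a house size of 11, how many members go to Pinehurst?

2

Standard divisor 2311/11 ≈ 210.091; standard quotas: Claybrook 0.728, Pinehurst 2.175, Ashgrove 3.722, Rivermont 4.374.
Rounding up gives 1, 3, 4, 5 = 13 seats, so the divisor must be adjusted.
With modified divisor 250: modified quotas Claybrook 0.612, Pinehurst 1.828, Ashgrove 3.128, Rivermont 3.676.
Rounding up: Claybrook 1, Pinehurst 2, Ashgrove 4, Rivermont 4 (total 11).
Pinehurst receives 2.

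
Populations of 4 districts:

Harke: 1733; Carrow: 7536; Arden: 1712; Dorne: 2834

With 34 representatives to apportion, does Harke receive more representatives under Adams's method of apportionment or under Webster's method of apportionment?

Adams

Adams: Harke 5, Carrow 18, Arden 4, Dorne 7.
Webster: Harke 4, Carrow 19, Arden 4, Dorne 7.
Harke gets 5 under Adams and 4 under Webster.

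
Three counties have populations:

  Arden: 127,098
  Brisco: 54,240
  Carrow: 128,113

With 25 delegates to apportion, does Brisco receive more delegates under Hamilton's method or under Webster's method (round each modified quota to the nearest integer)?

Hamilton

Hamilton: Arden 10, Brisco 5, Carrow 10.
Webster: Arden 10, Brisco 4, Carrow 11.
Brisco gets 5 under Hamilton and 4 under Webster.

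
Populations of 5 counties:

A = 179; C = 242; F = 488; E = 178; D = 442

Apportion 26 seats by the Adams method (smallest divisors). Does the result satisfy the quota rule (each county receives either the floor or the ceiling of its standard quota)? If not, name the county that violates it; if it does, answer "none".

Standard quotas: A 3.044, C 4.115, F 8.298, E 3.027, D 7.516.
Adams allocation: A 3, C 4, F 8, E 3, D 8.
Every allocation lies between the lower and upper quota.

none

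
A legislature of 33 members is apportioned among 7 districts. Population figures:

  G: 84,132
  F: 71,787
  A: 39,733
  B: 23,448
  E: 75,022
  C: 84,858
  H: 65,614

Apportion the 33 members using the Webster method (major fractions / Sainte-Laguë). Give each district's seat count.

Standard divisor 444594/33 ≈ 13472.545; standard quotas: G 6.245, F 5.328, A 2.949, B 1.740, E 5.569, C 6.299, H 4.870.
Rounding to the nearest integer gives G 6, F 5, A 3, B 2, E 6, C 6, H 5 — total 33, matching the house size, so no adjustment is needed.

G 6, F 5, A 3, B 2, E 6, C 6, H 5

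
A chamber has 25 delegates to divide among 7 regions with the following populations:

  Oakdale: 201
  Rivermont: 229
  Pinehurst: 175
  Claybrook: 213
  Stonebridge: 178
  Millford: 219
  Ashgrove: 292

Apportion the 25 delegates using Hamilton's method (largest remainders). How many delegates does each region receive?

Standard divisor: 1507 ÷ 25 ≈ 60.28.
Standard quotas: Oakdale 3.334, Rivermont 3.799, Pinehurst 2.903, Claybrook 3.534, Stonebridge 2.953, Millford 3.633, Ashgrove 4.844.
Lower quotas: Oakdale 3, Rivermont 3, Pinehurst 2, Claybrook 3, Stonebridge 2, Millford 3, Ashgrove 4 (sum 20, leaving 5 seats).
Remainders in descending order: Stonebridge 0.953, Pinehurst 0.903, Ashgrove 0.844, Rivermont 0.799, Millford 0.633, Claybrook 0.534, Oakdale 0.334.
Largest remainders: Stonebridge, Pinehurst, Ashgrove, Rivermont, Millford receive the extra seats.

Oakdale: 3; Rivermont: 4; Pinehurst: 3; Claybrook: 3; Stonebridge: 3; Millford: 4; Ashgrove: 5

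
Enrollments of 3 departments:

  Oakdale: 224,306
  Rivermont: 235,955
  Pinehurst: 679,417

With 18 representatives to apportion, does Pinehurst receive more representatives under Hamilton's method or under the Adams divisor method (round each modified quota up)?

Hamilton

Hamilton: Oakdale 3, Rivermont 4, Pinehurst 11.
Adams: Oakdale 4, Rivermont 4, Pinehurst 10.
Pinehurst gets 11 under Hamilton and 10 under Adams.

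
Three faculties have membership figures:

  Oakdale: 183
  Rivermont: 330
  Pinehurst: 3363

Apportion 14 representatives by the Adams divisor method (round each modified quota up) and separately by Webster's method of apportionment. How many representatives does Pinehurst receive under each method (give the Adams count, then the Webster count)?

11 and 12

Adams: Oakdale 1, Rivermont 2, Pinehurst 11.
Webster: Oakdale 1, Rivermont 1, Pinehurst 12.
Pinehurst gets 11 under Adams and 12 under Webster.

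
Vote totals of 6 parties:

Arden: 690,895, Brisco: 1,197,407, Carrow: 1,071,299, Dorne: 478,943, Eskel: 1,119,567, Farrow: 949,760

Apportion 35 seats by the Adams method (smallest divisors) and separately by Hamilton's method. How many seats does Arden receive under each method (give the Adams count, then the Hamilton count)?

5 and 4

Adams: Arden 5, Brisco 7, Carrow 7, Dorne 3, Eskel 7, Farrow 6.
Hamilton: Arden 4, Brisco 8, Carrow 7, Dorne 3, Eskel 7, Farrow 6.
Arden gets 5 under Adams and 4 under Hamilton.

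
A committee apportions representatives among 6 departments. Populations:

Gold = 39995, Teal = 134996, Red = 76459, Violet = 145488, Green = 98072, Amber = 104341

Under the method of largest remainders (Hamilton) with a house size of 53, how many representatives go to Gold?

3

Total 599351; standard divisor 599351/53 ≈ 11308.509.
Standard quotas: Gold 3.5367, Teal 11.9376, Red 6.7612, Violet 12.8654, Green 8.6724, Amber 9.2268.
Lower quotas: Gold 3, Teal 11, Red 6, Violet 12, Green 8, Amber 9 (sum 49, leaving 4 seats).
Remainders in descending order: Teal 0.9376, Violet 0.8654, Red 0.7612, Green 0.6724, Gold 0.5367, Amber 0.2268.
The surplus seats go to Teal, Violet, Red, Green.
Gold receives 3.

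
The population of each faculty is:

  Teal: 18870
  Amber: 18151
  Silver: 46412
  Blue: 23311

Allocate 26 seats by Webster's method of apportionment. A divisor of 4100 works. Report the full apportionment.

With modified divisor 4100: modified quotas Teal 4.602, Amber 4.427, Silver 11.320, Blue 5.686.
Rounding to the nearest integer: Teal 5, Amber 4, Silver 11, Blue 6 (total 26).

Teal 5, Amber 4, Silver 11, Blue 6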